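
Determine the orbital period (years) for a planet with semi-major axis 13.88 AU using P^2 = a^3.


P = a^(3/2) = 13.88^1.5 = 51.7112

51.7112 years


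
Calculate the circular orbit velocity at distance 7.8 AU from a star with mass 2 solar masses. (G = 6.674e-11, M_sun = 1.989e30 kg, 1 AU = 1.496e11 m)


v = sqrt(GM/r) = sqrt(6.674e-11 * 3.978e+30 / 1.167e+12) = 15083.8565

15083.8565 m/s


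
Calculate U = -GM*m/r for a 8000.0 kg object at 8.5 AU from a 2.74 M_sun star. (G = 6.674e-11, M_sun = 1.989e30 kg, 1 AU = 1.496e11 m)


M = 2.74 * 1.989e30 kg = 5.44986e+30 kg; r = 8.5 AU * 1.496e11 m/AU = 1.2716e+12 m. U = -GM*m/r = -(6.674e-11 * 5.44986e+30 * 8000.0) / 1.2716e+12 = -2.288e+12

-2.288e+12 J


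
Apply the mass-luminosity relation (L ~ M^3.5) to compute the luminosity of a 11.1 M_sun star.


L/L_sun = (M/M_sun)^3.5 = 11.1^3.5 = 4556.49

4556.49 L_sun


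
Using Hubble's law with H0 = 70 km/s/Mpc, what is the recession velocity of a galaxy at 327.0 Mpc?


v = H0 * d = 70 * 327.0 = 22890.0

22890.0 km/s


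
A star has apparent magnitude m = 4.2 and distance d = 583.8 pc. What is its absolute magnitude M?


M = m - 5*log10(d) + 5 = 4.2 - 5*log10(583.8) + 5 = -4.6313

-4.6313


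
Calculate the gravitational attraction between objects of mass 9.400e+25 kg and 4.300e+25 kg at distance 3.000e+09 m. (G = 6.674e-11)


F = G*m1*m2/r^2 = 6.674e-11 * 9.400e+25 * 4.300e+25 / (3.000e+09)^2 = 6.674e-11 * 4.042e+51 / 9.000e+18 = 2.997e+22

2.997e+22 N


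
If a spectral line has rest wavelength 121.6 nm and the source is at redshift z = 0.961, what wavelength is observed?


lam_obs = lam_emit * (1 + z) = 121.6 * (1 + 0.961) = 238.4576

238.4576 nm


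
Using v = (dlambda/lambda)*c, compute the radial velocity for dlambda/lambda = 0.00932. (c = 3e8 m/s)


v = (dlambda/lambda) * c = 0.00932 * 3e8 = 2.796e+06

2.796e+06 m/s


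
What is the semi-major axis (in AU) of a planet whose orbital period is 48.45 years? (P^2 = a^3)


a = P^(2/3) = 48.45^(2/3) = 13.2901

13.2901 AU


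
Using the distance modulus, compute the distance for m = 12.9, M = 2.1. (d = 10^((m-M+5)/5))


d = 10^((m - M + 5)/5) = 10^((12.9 - 2.1 + 5)/5) = 1445.4398

1445.4398 pc


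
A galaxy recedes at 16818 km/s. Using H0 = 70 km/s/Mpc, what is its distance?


d = v / H0 = 16818 / 70 = 240.2571

240.2571 Mpc


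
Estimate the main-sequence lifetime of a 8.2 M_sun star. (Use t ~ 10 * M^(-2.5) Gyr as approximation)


t = 10 * M^(-2.5) = 10 * 8.2^(-2.5) = 0.0519

0.0519 Gyr


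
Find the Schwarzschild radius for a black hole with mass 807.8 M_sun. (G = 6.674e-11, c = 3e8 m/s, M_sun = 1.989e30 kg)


M = 807.8 * 1.989e30 kg = 1.6067142e+33 kg. rs = 2GM/c^2 = 2 * 6.674e-11 * 1.6067142e+33 / (3e8)^2 = 2.383e+06

2.383e+06 m


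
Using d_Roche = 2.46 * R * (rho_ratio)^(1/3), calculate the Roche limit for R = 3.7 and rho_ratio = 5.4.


d_Roche = 2.46 * 3.7 * 5.4^(1/3) = 15.9686

15.9686


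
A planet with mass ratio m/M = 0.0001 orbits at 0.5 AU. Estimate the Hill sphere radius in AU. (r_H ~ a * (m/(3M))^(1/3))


r_H = a * (m/3M)^(1/3) = 0.5 * (0.0001/3)^(1/3) = 0.0161

0.0161 AU


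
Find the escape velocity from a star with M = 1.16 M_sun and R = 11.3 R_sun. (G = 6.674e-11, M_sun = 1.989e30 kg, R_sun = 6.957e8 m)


M = 1.16 * 1.989e30 kg = 2.30724e+30 kg; R = 11.3 * 6.957e8 m = 7.86141e+09 m. v_esc = sqrt(2GM/R) = sqrt(2 * 6.674e-11 * 2.30724e+30 / 7.86141e+09) = 197926.6444

197926.6444 m/s


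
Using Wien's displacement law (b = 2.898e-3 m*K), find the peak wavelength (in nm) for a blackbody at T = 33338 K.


lam_max = b / T = 2.898e-3 / 33338 = 8.693e-08 m = 86.9278 nm

86.9278 nm


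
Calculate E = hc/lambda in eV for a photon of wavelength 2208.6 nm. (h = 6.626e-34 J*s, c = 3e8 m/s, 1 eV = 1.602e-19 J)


E = hc/lambda = 6.626e-34 * 3e8 / 2.209e-06 = 9.000e-20 J = 0.5618 eV

0.5618 eV


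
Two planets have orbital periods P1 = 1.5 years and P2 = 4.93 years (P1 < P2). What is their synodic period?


1/P_syn = |1/P1 - 1/P2| = |1/1.5 - 1/4.93| => P_syn = 2.156

2.156 years


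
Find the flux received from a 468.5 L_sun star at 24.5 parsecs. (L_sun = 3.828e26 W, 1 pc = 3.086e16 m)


F = L / (4*pi*d^2) = 1.793e+29 / (4*pi*(7.561e+17)^2) = 2.497e-08

2.497e-08 W/m^2


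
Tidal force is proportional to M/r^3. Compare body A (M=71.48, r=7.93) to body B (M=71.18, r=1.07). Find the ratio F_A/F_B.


Ratio = (M1/r1^3) / (M2/r2^3) = (71.48/7.93^3) / (71.18/1.07^3) = 0.0025

0.0025


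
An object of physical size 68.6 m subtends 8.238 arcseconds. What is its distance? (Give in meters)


D = size / theta_rad, theta_rad = 8.238 * pi/(180*3600) = 3.994e-05, D = 1.718e+06

1.718e+06 m


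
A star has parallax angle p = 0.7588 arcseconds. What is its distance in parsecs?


d = 1/p = 1/0.7588 = 1.3179

1.3179 pc


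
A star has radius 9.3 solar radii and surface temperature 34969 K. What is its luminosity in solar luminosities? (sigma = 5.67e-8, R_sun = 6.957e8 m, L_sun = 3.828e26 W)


R = 9.3 * 6.957e8 m = 6.47001e+09 m. L = 4*pi*R^2*sigma*T^4 = 4*pi*(6.47001e+09)^2 * 5.67e-8 * 34969^4 = 4.460008424e+31 W. L/L_sun = 4.460008424e+31 / 3.828e26 = 116510.1469

116510.1469 L_sun


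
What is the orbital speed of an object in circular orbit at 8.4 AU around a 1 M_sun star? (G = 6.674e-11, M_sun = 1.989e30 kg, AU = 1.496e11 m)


v = sqrt(GM/r) = sqrt(6.674e-11 * 1.989e+30 / 1.257e+12) = 10277.9157

10277.9157 m/s


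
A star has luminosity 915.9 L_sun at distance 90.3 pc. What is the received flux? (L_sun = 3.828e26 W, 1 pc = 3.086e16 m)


F = L / (4*pi*d^2) = 3.506e+29 / (4*pi*(2.787e+18)^2) = 3.593e-09

3.593e-09 W/m^2


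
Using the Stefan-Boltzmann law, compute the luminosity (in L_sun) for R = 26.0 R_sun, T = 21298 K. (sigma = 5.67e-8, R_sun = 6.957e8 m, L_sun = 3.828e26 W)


R = 26.0 * 6.957e8 m = 1.80882e+10 m. L = 4*pi*R^2*sigma*T^4 = 4*pi*(1.80882e+10)^2 * 5.67e-8 * 21298^4 = 4.796659787e+31 W. L/L_sun = 4.796659787e+31 / 3.828e26 = 125304.5921

125304.5921 L_sun


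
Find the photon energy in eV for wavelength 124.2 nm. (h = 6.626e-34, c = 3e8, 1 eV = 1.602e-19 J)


E = hc/lambda = 6.626e-34 * 3e8 / 1.242e-07 = 1.600e-18 J = 9.9905 eV

9.9905 eV


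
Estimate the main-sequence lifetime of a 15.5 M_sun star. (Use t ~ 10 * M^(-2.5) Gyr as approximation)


t = 10 * M^(-2.5) = 10 * 15.5^(-2.5) = 0.0106

0.0106 Gyr


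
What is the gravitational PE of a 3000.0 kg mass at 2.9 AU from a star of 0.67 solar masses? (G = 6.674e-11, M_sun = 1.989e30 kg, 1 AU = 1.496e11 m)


M = 0.67 * 1.989e30 kg = 1.33263e+30 kg; r = 2.9 AU * 1.496e11 m/AU = 4.3384e+11 m. U = -GM*m/r = -(6.674e-11 * 1.33263e+30 * 3000.0) / 4.3384e+11 = -6.150e+11

-6.150e+11 J


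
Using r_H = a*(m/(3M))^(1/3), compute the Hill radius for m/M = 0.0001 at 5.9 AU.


r_H = a * (m/3M)^(1/3) = 5.9 * (0.0001/3)^(1/3) = 0.1899

0.1899 AU


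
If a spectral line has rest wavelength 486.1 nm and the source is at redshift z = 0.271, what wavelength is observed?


lam_obs = lam_emit * (1 + z) = 486.1 * (1 + 0.271) = 617.8331

617.8331 nm


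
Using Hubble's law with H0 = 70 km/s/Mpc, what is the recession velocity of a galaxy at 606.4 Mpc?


v = H0 * d = 70 * 606.4 = 42448.0

42448.0 km/s


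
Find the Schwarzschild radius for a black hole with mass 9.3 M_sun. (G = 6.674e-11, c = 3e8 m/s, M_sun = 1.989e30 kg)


M = 9.3 * 1.989e30 kg = 1.84977e+31 kg. rs = 2GM/c^2 = 2 * 6.674e-11 * 1.84977e+31 / (3e8)^2 = 27434.1444

27434.1444 m


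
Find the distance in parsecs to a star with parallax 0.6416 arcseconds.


d = 1/p = 1/0.6416 = 1.5586

1.5586 pc


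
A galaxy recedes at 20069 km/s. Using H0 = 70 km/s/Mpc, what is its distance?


d = v / H0 = 20069 / 70 = 286.7

286.7 Mpc


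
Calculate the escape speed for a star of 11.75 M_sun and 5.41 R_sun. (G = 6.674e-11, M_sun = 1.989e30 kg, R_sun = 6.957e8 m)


M = 11.75 * 1.989e30 kg = 2.337075e+31 kg; R = 5.41 * 6.957e8 m = 3.763737e+09 m. v_esc = sqrt(2GM/R) = sqrt(2 * 6.674e-11 * 2.337075e+31 / 3.763737e+09) = 910405.3258

910405.3258 m/s


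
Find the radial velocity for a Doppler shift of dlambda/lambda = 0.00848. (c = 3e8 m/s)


v = (dlambda/lambda) * c = 0.00848 * 3e8 = 2.544e+06

2.544e+06 m/s


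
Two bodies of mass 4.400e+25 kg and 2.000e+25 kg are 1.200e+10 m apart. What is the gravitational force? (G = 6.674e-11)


F = G*m1*m2/r^2 = 6.674e-11 * 4.400e+25 * 2.000e+25 / (1.200e+10)^2 = 6.674e-11 * 8.800e+50 / 1.440e+20 = 4.079e+20

4.079e+20 N


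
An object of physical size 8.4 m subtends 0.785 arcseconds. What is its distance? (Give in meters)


D = size / theta_rad, theta_rad = 0.785 * pi/(180*3600) = 3.806e-06, D = 2.207e+06

2.207e+06 m


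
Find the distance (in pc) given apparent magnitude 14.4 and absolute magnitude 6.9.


d = 10^((m - M + 5)/5) = 10^((14.4 - 6.9 + 5)/5) = 316.2278

316.2278 pc


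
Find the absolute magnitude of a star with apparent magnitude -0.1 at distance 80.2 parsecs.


M = m - 5*log10(d) + 5 = -0.1 - 5*log10(80.2) + 5 = -4.6209

-4.6209


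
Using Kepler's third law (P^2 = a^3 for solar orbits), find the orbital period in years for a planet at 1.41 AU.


P = a^(3/2) = 1.41^1.5 = 1.6743

1.6743 years


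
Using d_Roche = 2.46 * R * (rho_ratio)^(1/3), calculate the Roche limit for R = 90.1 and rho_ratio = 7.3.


d_Roche = 2.46 * 90.1 * 7.3^(1/3) = 429.9661

429.9661


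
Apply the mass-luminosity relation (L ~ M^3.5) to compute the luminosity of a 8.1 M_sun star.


L/L_sun = (M/M_sun)^3.5 = 8.1^3.5 = 1512.5076

1512.5076 L_sun


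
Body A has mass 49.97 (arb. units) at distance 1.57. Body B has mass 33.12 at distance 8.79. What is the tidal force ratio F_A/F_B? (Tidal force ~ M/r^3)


Ratio = (M1/r1^3) / (M2/r2^3) = (49.97/1.57^3) / (33.12/8.79^3) = 264.7809

264.7809


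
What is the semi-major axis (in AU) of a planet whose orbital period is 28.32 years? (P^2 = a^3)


a = P^(2/3) = 28.32^(2/3) = 9.291

9.291 AU


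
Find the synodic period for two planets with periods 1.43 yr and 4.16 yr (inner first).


1/P_syn = |1/P1 - 1/P2| = |1/1.43 - 1/4.16| => P_syn = 2.179

2.179 years


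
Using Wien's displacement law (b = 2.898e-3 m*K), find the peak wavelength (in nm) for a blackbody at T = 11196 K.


lam_max = b / T = 2.898e-3 / 11196 = 2.588e-07 m = 258.8424 nm

258.8424 nm


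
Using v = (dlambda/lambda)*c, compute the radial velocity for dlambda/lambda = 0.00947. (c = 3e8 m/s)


v = (dlambda/lambda) * c = 0.00947 * 3e8 = 2.841e+06

2.841e+06 m/s


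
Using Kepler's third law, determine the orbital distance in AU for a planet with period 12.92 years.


a = P^(2/3) = 12.92^(2/3) = 5.5061

5.5061 AU


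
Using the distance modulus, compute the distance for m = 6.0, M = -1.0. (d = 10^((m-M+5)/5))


d = 10^((m - M + 5)/5) = 10^((6.0 - -1.0 + 5)/5) = 251.1886

251.1886 pc


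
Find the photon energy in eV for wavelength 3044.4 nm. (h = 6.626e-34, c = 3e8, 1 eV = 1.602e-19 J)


E = hc/lambda = 6.626e-34 * 3e8 / 3.044e-06 = 6.529e-20 J = 0.4076 eV

0.4076 eV


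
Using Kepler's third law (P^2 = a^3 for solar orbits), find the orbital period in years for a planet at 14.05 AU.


P = a^(3/2) = 14.05^1.5 = 52.6641

52.6641 years


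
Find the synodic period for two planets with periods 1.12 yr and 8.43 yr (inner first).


1/P_syn = |1/P1 - 1/P2| = |1/1.12 - 1/8.43| => P_syn = 1.2916

1.2916 years


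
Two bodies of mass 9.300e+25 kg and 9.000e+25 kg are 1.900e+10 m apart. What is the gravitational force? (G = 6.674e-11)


F = G*m1*m2/r^2 = 6.674e-11 * 9.300e+25 * 9.000e+25 / (1.900e+10)^2 = 6.674e-11 * 8.370e+51 / 3.610e+20 = 1.547e+21

1.547e+21 N


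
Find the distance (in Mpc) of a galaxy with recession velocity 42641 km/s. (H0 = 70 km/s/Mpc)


d = v / H0 = 42641 / 70 = 609.1571

609.1571 Mpc


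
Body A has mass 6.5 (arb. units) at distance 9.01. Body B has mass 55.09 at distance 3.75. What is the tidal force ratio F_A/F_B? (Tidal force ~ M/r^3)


Ratio = (M1/r1^3) / (M2/r2^3) = (6.5/9.01^3) / (55.09/3.75^3) = 0.0085

0.0085


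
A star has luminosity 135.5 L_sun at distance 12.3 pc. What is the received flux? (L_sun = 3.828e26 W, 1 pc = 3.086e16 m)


F = L / (4*pi*d^2) = 5.187e+28 / (4*pi*(3.796e+17)^2) = 2.865e-08

2.865e-08 W/m^2


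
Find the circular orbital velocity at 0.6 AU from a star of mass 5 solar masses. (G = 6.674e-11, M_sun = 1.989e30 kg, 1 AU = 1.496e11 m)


v = sqrt(GM/r) = sqrt(6.674e-11 * 9.945e+30 / 8.976e+10) = 85991.2126

85991.2126 m/s


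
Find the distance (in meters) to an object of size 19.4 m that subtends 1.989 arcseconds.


D = size / theta_rad, theta_rad = 1.989 * pi/(180*3600) = 9.643e-06, D = 2.012e+06

2.012e+06 m


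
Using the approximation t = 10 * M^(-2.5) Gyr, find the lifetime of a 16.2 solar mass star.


t = 10 * M^(-2.5) = 10 * 16.2^(-2.5) = 0.0095

0.0095 Gyr


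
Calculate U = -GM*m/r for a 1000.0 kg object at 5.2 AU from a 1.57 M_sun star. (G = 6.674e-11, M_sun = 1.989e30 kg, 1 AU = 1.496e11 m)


M = 1.57 * 1.989e30 kg = 3.12273e+30 kg; r = 5.2 AU * 1.496e11 m/AU = 7.7792e+11 m. U = -GM*m/r = -(6.674e-11 * 3.12273e+30 * 1000.0) / 7.7792e+11 = -2.679e+11

-2.679e+11 J


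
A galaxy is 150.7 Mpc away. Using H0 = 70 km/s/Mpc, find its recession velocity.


v = H0 * d = 70 * 150.7 = 10549.0

10549.0 km/s


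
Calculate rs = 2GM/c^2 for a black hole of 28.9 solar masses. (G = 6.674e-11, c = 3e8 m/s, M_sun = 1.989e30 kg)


M = 28.9 * 1.989e30 kg = 5.74821e+31 kg. rs = 2GM/c^2 = 2 * 6.674e-11 * 5.74821e+31 / (3e8)^2 = 85252.3412

85252.3412 m


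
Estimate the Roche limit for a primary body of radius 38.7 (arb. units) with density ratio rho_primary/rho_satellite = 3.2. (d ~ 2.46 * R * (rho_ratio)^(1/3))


d_Roche = 2.46 * 38.7 * 3.2^(1/3) = 140.2909

140.2909


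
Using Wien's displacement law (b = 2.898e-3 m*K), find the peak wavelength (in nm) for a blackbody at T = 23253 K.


lam_max = b / T = 2.898e-3 / 23253 = 1.246e-07 m = 124.6291 nm

124.6291 nm


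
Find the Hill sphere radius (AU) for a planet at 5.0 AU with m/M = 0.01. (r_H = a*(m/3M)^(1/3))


r_H = a * (m/3M)^(1/3) = 5.0 * (0.01/3)^(1/3) = 0.7469

0.7469 AU


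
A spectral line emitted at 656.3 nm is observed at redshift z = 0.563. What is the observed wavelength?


lam_obs = lam_emit * (1 + z) = 656.3 * (1 + 0.563) = 1025.7969

1025.7969 nm


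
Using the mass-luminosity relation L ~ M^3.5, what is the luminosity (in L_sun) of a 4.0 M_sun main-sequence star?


L/L_sun = (M/M_sun)^3.5 = 4.0^3.5 = 128.0

128.0 L_sun


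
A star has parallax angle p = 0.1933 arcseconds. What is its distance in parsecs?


d = 1/p = 1/0.1933 = 5.1733

5.1733 pc


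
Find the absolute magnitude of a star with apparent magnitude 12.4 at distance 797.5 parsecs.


M = m - 5*log10(d) + 5 = 12.4 - 5*log10(797.5) + 5 = 2.8913

2.8913


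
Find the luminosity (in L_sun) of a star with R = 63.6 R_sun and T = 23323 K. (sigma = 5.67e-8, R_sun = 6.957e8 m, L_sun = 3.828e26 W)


R = 63.6 * 6.957e8 m = 4.424652e+10 m. L = 4*pi*R^2*sigma*T^4 = 4*pi*(4.424652e+10)^2 * 5.67e-8 * 23323^4 = 4.127516424e+32 W. L/L_sun = 4.127516424e+32 / 3.828e26 = 1.078e+06

1.078e+06 L_sun


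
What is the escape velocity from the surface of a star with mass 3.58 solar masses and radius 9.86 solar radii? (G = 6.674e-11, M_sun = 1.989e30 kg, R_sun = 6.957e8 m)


M = 3.58 * 1.989e30 kg = 7.12062e+30 kg; R = 9.86 * 6.957e8 m = 6.859602e+09 m. v_esc = sqrt(2GM/R) = sqrt(2 * 6.674e-11 * 7.12062e+30 / 6.859602e+09) = 372235.2904

372235.2904 m/s


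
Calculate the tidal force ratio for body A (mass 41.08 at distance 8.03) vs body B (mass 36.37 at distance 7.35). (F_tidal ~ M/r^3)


Ratio = (M1/r1^3) / (M2/r2^3) = (41.08/8.03^3) / (36.37/7.35^3) = 0.8662

0.8662


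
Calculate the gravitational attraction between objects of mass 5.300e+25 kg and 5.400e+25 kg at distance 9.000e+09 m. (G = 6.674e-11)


F = G*m1*m2/r^2 = 6.674e-11 * 5.300e+25 * 5.400e+25 / (9.000e+09)^2 = 6.674e-11 * 2.862e+51 / 8.100e+19 = 2.358e+21

2.358e+21 N


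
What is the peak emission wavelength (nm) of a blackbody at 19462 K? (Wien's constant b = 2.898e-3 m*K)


lam_max = b / T = 2.898e-3 / 19462 = 1.489e-07 m = 148.9056 nm

148.9056 nm


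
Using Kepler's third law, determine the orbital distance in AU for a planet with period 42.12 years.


a = P^(2/3) = 42.12^(2/3) = 12.1058

12.1058 AU


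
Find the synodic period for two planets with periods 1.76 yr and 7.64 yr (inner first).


1/P_syn = |1/P1 - 1/P2| = |1/1.76 - 1/7.64| => P_syn = 2.2868

2.2868 years


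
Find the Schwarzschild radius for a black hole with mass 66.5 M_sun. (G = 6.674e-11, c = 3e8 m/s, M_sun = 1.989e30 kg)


M = 66.5 * 1.989e30 kg = 1.322685e+32 kg. rs = 2GM/c^2 = 2 * 6.674e-11 * 1.322685e+32 / (3e8)^2 = 196168.882

196168.882 m


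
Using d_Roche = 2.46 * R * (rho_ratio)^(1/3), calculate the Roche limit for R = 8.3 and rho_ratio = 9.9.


d_Roche = 2.46 * 8.3 * 9.9^(1/3) = 43.8421

43.8421


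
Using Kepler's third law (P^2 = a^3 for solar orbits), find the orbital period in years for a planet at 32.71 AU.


P = a^(3/2) = 32.71^1.5 = 187.0772

187.0772 years


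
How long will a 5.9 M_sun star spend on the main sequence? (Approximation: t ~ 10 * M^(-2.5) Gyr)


t = 10 * M^(-2.5) = 10 * 5.9^(-2.5) = 0.1183

0.1183 Gyr


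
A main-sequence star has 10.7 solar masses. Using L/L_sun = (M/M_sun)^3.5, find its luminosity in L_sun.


L/L_sun = (M/M_sun)^3.5 = 10.7^3.5 = 4007.2203

4007.2203 L_sun


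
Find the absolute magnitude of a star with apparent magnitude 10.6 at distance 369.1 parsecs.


M = m - 5*log10(d) + 5 = 10.6 - 5*log10(369.1) + 5 = 2.7643

2.7643


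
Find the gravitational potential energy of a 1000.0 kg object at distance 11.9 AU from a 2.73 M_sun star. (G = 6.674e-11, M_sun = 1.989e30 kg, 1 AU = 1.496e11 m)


M = 2.73 * 1.989e30 kg = 5.42997e+30 kg; r = 11.9 AU * 1.496e11 m/AU = 1.78024e+12 m. U = -GM*m/r = -(6.674e-11 * 5.42997e+30 * 1000.0) / 1.78024e+12 = -2.036e+11

-2.036e+11 J


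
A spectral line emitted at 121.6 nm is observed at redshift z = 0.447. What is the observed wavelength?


lam_obs = lam_emit * (1 + z) = 121.6 * (1 + 0.447) = 175.9552

175.9552 nm


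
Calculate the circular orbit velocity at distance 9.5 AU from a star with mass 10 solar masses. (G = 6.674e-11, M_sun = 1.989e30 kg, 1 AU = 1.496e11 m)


v = sqrt(GM/r) = sqrt(6.674e-11 * 1.989e+31 / 1.421e+12) = 30562.079

30562.079 m/s


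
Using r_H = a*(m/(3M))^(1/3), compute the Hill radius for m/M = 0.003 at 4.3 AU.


r_H = a * (m/3M)^(1/3) = 4.3 * (0.003/3)^(1/3) = 0.43

0.43 AU


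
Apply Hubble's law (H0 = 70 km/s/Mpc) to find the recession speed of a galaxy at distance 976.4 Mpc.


v = H0 * d = 70 * 976.4 = 68348.0

68348.0 km/s


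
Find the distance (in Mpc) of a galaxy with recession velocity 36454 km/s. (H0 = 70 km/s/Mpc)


d = v / H0 = 36454 / 70 = 520.7714

520.7714 Mpc


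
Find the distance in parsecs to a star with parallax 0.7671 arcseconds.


d = 1/p = 1/0.7671 = 1.3036

1.3036 pc


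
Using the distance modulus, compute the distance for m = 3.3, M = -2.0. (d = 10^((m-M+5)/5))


d = 10^((m - M + 5)/5) = 10^((3.3 - -2.0 + 5)/5) = 114.8154

114.8154 pc


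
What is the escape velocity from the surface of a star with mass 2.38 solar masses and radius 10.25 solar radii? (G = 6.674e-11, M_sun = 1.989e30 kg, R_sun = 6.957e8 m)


M = 2.38 * 1.989e30 kg = 4.73382e+30 kg; R = 10.25 * 6.957e8 m = 7.130925e+09 m. v_esc = sqrt(2GM/R) = sqrt(2 * 6.674e-11 * 4.73382e+30 / 7.130925e+09) = 297674.09

297674.09 m/s


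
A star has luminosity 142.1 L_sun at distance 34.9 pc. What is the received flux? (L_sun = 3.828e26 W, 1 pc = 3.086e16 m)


F = L / (4*pi*d^2) = 5.440e+28 / (4*pi*(1.077e+18)^2) = 3.732e-09

3.732e-09 W/m^2


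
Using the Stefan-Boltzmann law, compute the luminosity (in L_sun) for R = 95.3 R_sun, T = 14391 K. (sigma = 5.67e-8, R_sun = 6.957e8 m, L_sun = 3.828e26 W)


R = 95.3 * 6.957e8 m = 6.630021e+10 m. L = 4*pi*R^2*sigma*T^4 = 4*pi*(6.630021e+10)^2 * 5.67e-8 * 14391^4 = 1.343342094e+32 W. L/L_sun = 1.343342094e+32 / 3.828e26 = 350925.3119

350925.3119 L_sun


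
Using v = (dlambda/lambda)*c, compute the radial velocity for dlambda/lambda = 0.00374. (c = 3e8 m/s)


v = (dlambda/lambda) * c = 0.00374 * 3e8 = 1.122e+06

1.122e+06 m/s


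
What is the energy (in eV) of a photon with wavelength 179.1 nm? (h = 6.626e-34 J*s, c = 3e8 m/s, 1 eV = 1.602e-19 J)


E = hc/lambda = 6.626e-34 * 3e8 / 1.791e-07 = 1.110e-18 J = 6.9281 eV

6.9281 eV


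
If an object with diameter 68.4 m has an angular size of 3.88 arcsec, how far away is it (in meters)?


D = size / theta_rad, theta_rad = 3.88 * pi/(180*3600) = 1.881e-05, D = 3.636e+06

3.636e+06 m


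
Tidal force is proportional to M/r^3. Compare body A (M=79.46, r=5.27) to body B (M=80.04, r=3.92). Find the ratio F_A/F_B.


Ratio = (M1/r1^3) / (M2/r2^3) = (79.46/5.27^3) / (80.04/3.92^3) = 0.4086

0.4086


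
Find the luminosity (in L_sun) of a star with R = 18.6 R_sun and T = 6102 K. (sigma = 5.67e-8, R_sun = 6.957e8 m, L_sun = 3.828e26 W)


R = 18.6 * 6.957e8 m = 1.294002e+10 m. L = 4*pi*R^2*sigma*T^4 = 4*pi*(1.294002e+10)^2 * 5.67e-8 * 6102^4 = 1.654061417e+29 W. L/L_sun = 1.654061417e+29 / 3.828e26 = 432.0955

432.0955 L_sun


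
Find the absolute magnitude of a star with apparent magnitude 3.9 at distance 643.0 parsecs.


M = m - 5*log10(d) + 5 = 3.9 - 5*log10(643.0) + 5 = -5.1411

-5.1411


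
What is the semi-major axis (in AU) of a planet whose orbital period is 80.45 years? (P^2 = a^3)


a = P^(2/3) = 80.45^(2/3) = 18.6359

18.6359 AU


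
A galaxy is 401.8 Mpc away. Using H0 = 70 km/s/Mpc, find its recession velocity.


v = H0 * d = 70 * 401.8 = 28126.0

28126.0 km/s


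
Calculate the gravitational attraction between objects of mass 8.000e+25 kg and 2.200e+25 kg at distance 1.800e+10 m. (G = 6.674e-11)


F = G*m1*m2/r^2 = 6.674e-11 * 8.000e+25 * 2.200e+25 / (1.800e+10)^2 = 6.674e-11 * 1.760e+51 / 3.240e+20 = 3.625e+20

3.625e+20 N


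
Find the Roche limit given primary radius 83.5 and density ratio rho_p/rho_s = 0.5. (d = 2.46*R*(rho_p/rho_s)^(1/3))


d_Roche = 2.46 * 83.5 * 0.5^(1/3) = 163.034

163.034


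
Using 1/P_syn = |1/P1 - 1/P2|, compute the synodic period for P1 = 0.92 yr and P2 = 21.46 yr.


1/P_syn = |1/P1 - 1/P2| = |1/0.92 - 1/21.46| => P_syn = 0.9612

0.9612 years


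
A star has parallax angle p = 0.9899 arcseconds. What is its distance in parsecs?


d = 1/p = 1/0.9899 = 1.0102

1.0102 pc


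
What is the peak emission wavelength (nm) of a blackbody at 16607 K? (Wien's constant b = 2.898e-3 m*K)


lam_max = b / T = 2.898e-3 / 16607 = 1.745e-07 m = 174.5047 nm

174.5047 nm


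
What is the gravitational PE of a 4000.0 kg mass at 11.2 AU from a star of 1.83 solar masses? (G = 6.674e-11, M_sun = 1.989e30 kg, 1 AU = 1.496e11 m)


M = 1.83 * 1.989e30 kg = 3.63987e+30 kg; r = 11.2 AU * 1.496e11 m/AU = 1.67552e+12 m. U = -GM*m/r = -(6.674e-11 * 3.63987e+30 * 4000.0) / 1.67552e+12 = -5.799e+11

-5.799e+11 J


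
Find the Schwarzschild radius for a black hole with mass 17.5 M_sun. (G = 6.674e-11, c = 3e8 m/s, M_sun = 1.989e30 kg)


M = 17.5 * 1.989e30 kg = 3.48075e+31 kg. rs = 2GM/c^2 = 2 * 6.674e-11 * 3.48075e+31 / (3e8)^2 = 51623.39

51623.39 m


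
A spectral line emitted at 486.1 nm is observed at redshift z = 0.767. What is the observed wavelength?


lam_obs = lam_emit * (1 + z) = 486.1 * (1 + 0.767) = 858.9387

858.9387 nm


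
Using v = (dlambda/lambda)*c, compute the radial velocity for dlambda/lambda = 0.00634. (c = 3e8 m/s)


v = (dlambda/lambda) * c = 0.00634 * 3e8 = 1.902e+06

1.902e+06 m/s


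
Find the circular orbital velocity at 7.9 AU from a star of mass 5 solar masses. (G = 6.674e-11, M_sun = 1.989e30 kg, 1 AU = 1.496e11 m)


v = sqrt(GM/r) = sqrt(6.674e-11 * 9.945e+30 / 1.182e+12) = 23698.2432

23698.2432 m/s


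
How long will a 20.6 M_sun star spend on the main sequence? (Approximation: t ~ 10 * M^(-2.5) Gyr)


t = 10 * M^(-2.5) = 10 * 20.6^(-2.5) = 0.0052

0.0052 Gyr


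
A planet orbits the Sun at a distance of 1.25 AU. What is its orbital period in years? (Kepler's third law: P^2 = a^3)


P = a^(3/2) = 1.25^1.5 = 1.3975

1.3975 years


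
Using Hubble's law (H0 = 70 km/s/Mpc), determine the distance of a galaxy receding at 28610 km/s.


d = v / H0 = 28610 / 70 = 408.7143

408.7143 Mpc


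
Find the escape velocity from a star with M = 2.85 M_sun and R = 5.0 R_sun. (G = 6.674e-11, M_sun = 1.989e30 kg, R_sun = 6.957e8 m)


M = 2.85 * 1.989e30 kg = 5.66865e+30 kg; R = 5.0 * 6.957e8 m = 3.4785e+09 m. v_esc = sqrt(2GM/R) = sqrt(2 * 6.674e-11 * 5.66865e+30 / 3.4785e+09) = 466392.8853

466392.8853 m/s


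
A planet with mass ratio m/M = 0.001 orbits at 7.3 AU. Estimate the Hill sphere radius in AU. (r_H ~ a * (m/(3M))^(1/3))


r_H = a * (m/3M)^(1/3) = 7.3 * (0.001/3)^(1/3) = 0.5062

0.5062 AU


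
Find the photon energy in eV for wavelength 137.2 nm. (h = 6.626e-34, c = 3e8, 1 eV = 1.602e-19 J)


E = hc/lambda = 6.626e-34 * 3e8 / 1.372e-07 = 1.449e-18 J = 9.0439 eV

9.0439 eV


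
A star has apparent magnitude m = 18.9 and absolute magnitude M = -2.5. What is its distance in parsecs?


d = 10^((m - M + 5)/5) = 10^((18.9 - -2.5 + 5)/5) = 190546.0718

190546.0718 pc


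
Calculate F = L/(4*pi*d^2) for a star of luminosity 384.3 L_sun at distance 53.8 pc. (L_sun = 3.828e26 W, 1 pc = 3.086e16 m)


F = L / (4*pi*d^2) = 1.471e+29 / (4*pi*(1.660e+18)^2) = 4.247e-09

4.247e-09 W/m^2


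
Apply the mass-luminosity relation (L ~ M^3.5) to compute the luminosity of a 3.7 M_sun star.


L/L_sun = (M/M_sun)^3.5 = 3.7^3.5 = 97.433

97.433 L_sun


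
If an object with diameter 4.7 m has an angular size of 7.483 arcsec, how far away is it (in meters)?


D = size / theta_rad, theta_rad = 7.483 * pi/(180*3600) = 3.628e-05, D = 129552.9319

129552.9319 m


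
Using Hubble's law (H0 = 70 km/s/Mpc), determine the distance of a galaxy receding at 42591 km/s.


d = v / H0 = 42591 / 70 = 608.4429

608.4429 Mpc


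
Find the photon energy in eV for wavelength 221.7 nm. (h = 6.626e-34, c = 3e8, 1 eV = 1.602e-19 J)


E = hc/lambda = 6.626e-34 * 3e8 / 2.217e-07 = 8.966e-19 J = 5.5969 eV

5.5969 eV


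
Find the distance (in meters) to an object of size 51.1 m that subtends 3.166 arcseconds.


D = size / theta_rad, theta_rad = 3.166 * pi/(180*3600) = 1.535e-05, D = 3.329e+06

3.329e+06 m


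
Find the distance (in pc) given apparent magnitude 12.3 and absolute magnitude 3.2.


d = 10^((m - M + 5)/5) = 10^((12.3 - 3.2 + 5)/5) = 660.6934

660.6934 pc


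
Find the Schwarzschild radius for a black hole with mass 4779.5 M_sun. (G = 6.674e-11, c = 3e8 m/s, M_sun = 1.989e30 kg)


M = 4779.5 * 1.989e30 kg = 9.5064255e+33 kg. rs = 2GM/c^2 = 2 * 6.674e-11 * 9.5064255e+33 / (3e8)^2 = 1.410e+07

1.410e+07 m


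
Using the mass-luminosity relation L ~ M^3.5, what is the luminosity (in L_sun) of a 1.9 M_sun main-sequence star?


L/L_sun = (M/M_sun)^3.5 = 1.9^3.5 = 9.4545

9.4545 L_sun


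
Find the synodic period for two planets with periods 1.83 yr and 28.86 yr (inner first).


1/P_syn = |1/P1 - 1/P2| = |1/1.83 - 1/28.86| => P_syn = 1.9539

1.9539 years


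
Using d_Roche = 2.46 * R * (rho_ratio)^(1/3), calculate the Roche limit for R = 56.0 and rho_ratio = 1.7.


d_Roche = 2.46 * 56.0 * 1.7^(1/3) = 164.4142

164.4142


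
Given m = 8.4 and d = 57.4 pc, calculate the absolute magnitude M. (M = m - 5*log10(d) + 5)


M = m - 5*log10(d) + 5 = 8.4 - 5*log10(57.4) + 5 = 4.6054

4.6054


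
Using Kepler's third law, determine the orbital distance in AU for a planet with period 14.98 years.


a = P^(2/3) = 14.98^(2/3) = 6.0768

6.0768 AU


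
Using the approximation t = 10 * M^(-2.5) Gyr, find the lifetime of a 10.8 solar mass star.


t = 10 * M^(-2.5) = 10 * 10.8^(-2.5) = 0.0261

0.0261 Gyr


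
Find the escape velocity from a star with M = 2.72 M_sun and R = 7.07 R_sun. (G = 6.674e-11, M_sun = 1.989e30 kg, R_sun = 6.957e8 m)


M = 2.72 * 1.989e30 kg = 5.41008e+30 kg; R = 7.07 * 6.957e8 m = 4.918599e+09 m. v_esc = sqrt(2GM/R) = sqrt(2 * 6.674e-11 * 5.41008e+30 / 4.918599e+09) = 383168.0016

383168.0016 m/s


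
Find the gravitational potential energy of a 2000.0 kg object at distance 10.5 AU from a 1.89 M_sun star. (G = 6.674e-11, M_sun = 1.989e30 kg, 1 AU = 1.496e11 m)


M = 1.89 * 1.989e30 kg = 3.75921e+30 kg; r = 10.5 AU * 1.496e11 m/AU = 1.5708e+12 m. U = -GM*m/r = -(6.674e-11 * 3.75921e+30 * 2000.0) / 1.5708e+12 = -3.194e+11

-3.194e+11 J


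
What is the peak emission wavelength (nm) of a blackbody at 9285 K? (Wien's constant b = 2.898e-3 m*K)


lam_max = b / T = 2.898e-3 / 9285 = 3.121e-07 m = 312.1163 nm

312.1163 nm


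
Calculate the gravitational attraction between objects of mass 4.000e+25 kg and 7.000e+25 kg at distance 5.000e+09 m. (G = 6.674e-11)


F = G*m1*m2/r^2 = 6.674e-11 * 4.000e+25 * 7.000e+25 / (5.000e+09)^2 = 6.674e-11 * 2.800e+51 / 2.500e+19 = 7.475e+21

7.475e+21 N


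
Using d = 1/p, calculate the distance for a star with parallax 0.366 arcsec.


d = 1/p = 1/0.366 = 2.7322

2.7322 pc


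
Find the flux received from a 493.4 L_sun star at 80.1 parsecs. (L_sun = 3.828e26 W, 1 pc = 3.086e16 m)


F = L / (4*pi*d^2) = 1.889e+29 / (4*pi*(2.472e+18)^2) = 2.460e-09

2.460e-09 W/m^2


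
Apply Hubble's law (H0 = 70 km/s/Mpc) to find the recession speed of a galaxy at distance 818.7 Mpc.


v = H0 * d = 70 * 818.7 = 57309.0

57309.0 km/s


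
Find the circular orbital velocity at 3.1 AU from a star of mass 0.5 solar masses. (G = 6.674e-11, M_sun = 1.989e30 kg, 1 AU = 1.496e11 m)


v = sqrt(GM/r) = sqrt(6.674e-11 * 9.945e+29 / 4.638e+11) = 11963.241

11963.241 m/s


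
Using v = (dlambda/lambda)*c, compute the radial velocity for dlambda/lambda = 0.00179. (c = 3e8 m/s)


v = (dlambda/lambda) * c = 0.00179 * 3e8 = 537000.0

537000.0 m/s


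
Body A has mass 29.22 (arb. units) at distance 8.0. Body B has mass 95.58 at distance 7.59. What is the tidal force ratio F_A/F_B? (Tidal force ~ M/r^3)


Ratio = (M1/r1^3) / (M2/r2^3) = (29.22/8.0^3) / (95.58/7.59^3) = 0.2611

0.2611


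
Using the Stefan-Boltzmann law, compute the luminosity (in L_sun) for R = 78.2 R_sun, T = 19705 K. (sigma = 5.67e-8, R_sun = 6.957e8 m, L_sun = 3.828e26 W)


R = 78.2 * 6.957e8 m = 5.440374e+10 m. L = 4*pi*R^2*sigma*T^4 = 4*pi*(5.440374e+10)^2 * 5.67e-8 * 19705^4 = 3.179480696e+32 W. L/L_sun = 3.179480696e+32 / 3.828e26 = 830585.3438

830585.3438 L_sun


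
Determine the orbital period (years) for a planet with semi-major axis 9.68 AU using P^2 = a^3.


P = a^(3/2) = 9.68^1.5 = 30.1171

30.1171 years


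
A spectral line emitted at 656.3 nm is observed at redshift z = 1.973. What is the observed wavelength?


lam_obs = lam_emit * (1 + z) = 656.3 * (1 + 1.973) = 1951.1799

1951.1799 nm


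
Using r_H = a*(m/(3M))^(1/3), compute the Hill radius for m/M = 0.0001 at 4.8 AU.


r_H = a * (m/3M)^(1/3) = 4.8 * (0.0001/3)^(1/3) = 0.1545

0.1545 AU


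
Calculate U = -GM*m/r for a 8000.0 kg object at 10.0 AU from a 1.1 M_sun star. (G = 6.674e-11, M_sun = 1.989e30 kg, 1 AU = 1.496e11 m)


M = 1.1 * 1.989e30 kg = 2.1879e+30 kg; r = 10.0 AU * 1.496e11 m/AU = 1.496e+12 m. U = -GM*m/r = -(6.674e-11 * 2.1879e+30 * 8000.0) / 1.496e+12 = -7.809e+11

-7.809e+11 J


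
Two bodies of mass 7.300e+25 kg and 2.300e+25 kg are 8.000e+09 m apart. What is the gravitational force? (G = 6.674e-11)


F = G*m1*m2/r^2 = 6.674e-11 * 7.300e+25 * 2.300e+25 / (8.000e+09)^2 = 6.674e-11 * 1.679e+51 / 6.400e+19 = 1.751e+21

1.751e+21 N


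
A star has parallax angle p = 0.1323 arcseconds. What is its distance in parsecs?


d = 1/p = 1/0.1323 = 7.5586

7.5586 pc


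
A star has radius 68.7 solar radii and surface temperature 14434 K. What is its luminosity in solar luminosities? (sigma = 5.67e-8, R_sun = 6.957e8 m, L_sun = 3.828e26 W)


R = 68.7 * 6.957e8 m = 4.779459e+10 m. L = 4*pi*R^2*sigma*T^4 = 4*pi*(4.779459e+10)^2 * 5.67e-8 * 14434^4 = 7.064756661e+31 W. L/L_sun = 7.064756661e+31 / 3.828e26 = 184554.7717

184554.7717 L_sun


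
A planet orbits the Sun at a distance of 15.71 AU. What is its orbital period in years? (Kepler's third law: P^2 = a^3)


P = a^(3/2) = 15.71^1.5 = 62.2679

62.2679 years


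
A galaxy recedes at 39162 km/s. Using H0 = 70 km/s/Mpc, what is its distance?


d = v / H0 = 39162 / 70 = 559.4571

559.4571 Mpc


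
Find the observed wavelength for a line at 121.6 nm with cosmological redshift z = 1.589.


lam_obs = lam_emit * (1 + z) = 121.6 * (1 + 1.589) = 314.8224

314.8224 nm


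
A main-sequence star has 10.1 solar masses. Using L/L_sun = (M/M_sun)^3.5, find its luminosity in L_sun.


L/L_sun = (M/M_sun)^3.5 = 10.1^3.5 = 3274.3478

3274.3478 L_sun


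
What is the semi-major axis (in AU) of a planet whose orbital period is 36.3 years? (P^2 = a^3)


a = P^(2/3) = 36.3^(2/3) = 10.9632

10.9632 AU


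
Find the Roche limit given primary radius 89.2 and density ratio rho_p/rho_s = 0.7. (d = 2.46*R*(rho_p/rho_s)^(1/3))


d_Roche = 2.46 * 89.2 * 0.7^(1/3) = 194.8346

194.8346


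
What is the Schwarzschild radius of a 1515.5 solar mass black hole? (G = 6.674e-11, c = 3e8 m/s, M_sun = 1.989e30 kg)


M = 1515.5 * 1.989e30 kg = 3.0143295e+33 kg. rs = 2GM/c^2 = 2 * 6.674e-11 * 3.0143295e+33 / (3e8)^2 = 4.471e+06

4.471e+06 m


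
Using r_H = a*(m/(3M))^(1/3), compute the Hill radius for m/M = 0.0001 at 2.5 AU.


r_H = a * (m/3M)^(1/3) = 2.5 * (0.0001/3)^(1/3) = 0.0805

0.0805 AU


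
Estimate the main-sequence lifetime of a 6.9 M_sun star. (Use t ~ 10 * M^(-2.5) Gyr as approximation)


t = 10 * M^(-2.5) = 10 * 6.9^(-2.5) = 0.08

0.08 Gyr


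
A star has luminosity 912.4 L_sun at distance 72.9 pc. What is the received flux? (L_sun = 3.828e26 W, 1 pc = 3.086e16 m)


F = L / (4*pi*d^2) = 3.493e+29 / (4*pi*(2.250e+18)^2) = 5.492e-09

5.492e-09 W/m^2


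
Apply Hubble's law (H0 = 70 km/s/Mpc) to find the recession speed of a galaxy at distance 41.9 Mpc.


v = H0 * d = 70 * 41.9 = 2933.0

2933.0 km/s


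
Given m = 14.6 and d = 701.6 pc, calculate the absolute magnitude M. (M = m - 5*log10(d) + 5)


M = m - 5*log10(d) + 5 = 14.6 - 5*log10(701.6) + 5 = 5.3696

5.3696


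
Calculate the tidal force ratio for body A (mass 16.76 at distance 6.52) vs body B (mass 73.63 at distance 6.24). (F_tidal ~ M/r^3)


Ratio = (M1/r1^3) / (M2/r2^3) = (16.76/6.52^3) / (73.63/6.24^3) = 0.1995

0.1995


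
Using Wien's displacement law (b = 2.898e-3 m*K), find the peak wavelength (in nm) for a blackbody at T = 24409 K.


lam_max = b / T = 2.898e-3 / 24409 = 1.187e-07 m = 118.7267 nm

118.7267 nm


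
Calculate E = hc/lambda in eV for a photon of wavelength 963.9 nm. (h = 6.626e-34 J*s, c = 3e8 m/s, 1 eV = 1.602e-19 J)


E = hc/lambda = 6.626e-34 * 3e8 / 9.639e-07 = 2.062e-19 J = 1.2873 eV

1.2873 eV


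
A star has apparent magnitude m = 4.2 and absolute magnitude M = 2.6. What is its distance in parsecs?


d = 10^((m - M + 5)/5) = 10^((4.2 - 2.6 + 5)/5) = 20.893

20.893 pc


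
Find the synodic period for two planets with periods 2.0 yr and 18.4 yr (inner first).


1/P_syn = |1/P1 - 1/P2| = |1/2.0 - 1/18.4| => P_syn = 2.2439

2.2439 years


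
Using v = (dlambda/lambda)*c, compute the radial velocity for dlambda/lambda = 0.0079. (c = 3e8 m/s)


v = (dlambda/lambda) * c = 0.0079 * 3e8 = 2.370e+06

2.370e+06 m/s


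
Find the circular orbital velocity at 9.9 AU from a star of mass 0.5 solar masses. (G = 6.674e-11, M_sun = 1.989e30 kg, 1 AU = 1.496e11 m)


v = sqrt(GM/r) = sqrt(6.674e-11 * 9.945e+29 / 1.481e+12) = 6694.4068

6694.4068 m/s


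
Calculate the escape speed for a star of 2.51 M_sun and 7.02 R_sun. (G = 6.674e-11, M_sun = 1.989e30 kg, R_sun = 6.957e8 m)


M = 2.51 * 1.989e30 kg = 4.99239e+30 kg; R = 7.02 * 6.957e8 m = 4.883814e+09 m. v_esc = sqrt(2GM/R) = sqrt(2 * 6.674e-11 * 4.99239e+30 / 4.883814e+09) = 369388.0092

369388.0092 m/s


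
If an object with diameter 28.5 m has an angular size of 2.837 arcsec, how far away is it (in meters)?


D = size / theta_rad, theta_rad = 2.837 * pi/(180*3600) = 1.375e-05, D = 2.072e+06

2.072e+06 m


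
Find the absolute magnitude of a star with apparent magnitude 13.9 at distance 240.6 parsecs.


M = m - 5*log10(d) + 5 = 13.9 - 5*log10(240.6) + 5 = 6.9935

6.9935


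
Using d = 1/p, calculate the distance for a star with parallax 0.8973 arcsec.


d = 1/p = 1/0.8973 = 1.1145

1.1145 pc


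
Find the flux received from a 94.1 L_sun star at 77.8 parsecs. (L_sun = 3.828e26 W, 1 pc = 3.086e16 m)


F = L / (4*pi*d^2) = 3.602e+28 / (4*pi*(2.401e+18)^2) = 4.973e-10

4.973e-10 W/m^2


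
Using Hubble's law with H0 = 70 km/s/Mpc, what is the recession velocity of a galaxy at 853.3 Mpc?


v = H0 * d = 70 * 853.3 = 59731.0

59731.0 km/s


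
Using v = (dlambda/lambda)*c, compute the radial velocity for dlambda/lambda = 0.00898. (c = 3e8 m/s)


v = (dlambda/lambda) * c = 0.00898 * 3e8 = 2.694e+06

2.694e+06 m/s


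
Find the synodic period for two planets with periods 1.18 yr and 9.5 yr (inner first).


1/P_syn = |1/P1 - 1/P2| = |1/1.18 - 1/9.5| => P_syn = 1.3474

1.3474 years


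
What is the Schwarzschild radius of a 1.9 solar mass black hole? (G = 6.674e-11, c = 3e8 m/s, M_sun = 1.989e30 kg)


M = 1.9 * 1.989e30 kg = 3.7791e+30 kg. rs = 2GM/c^2 = 2 * 6.674e-11 * 3.7791e+30 / (3e8)^2 = 5604.8252

5604.8252 m


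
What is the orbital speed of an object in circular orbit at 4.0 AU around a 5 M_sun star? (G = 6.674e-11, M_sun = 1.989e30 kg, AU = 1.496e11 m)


v = sqrt(GM/r) = sqrt(6.674e-11 * 9.945e+30 / 5.984e+11) = 33304.2534

33304.2534 m/s


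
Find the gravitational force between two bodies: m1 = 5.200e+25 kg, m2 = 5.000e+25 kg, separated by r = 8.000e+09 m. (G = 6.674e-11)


F = G*m1*m2/r^2 = 6.674e-11 * 5.200e+25 * 5.000e+25 / (8.000e+09)^2 = 6.674e-11 * 2.600e+51 / 6.400e+19 = 2.711e+21

2.711e+21 N


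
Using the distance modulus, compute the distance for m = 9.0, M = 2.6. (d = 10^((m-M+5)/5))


d = 10^((m - M + 5)/5) = 10^((9.0 - 2.6 + 5)/5) = 190.5461

190.5461 pc


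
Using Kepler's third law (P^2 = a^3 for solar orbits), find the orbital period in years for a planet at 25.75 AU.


P = a^(3/2) = 25.75^1.5 = 130.667

130.667 years


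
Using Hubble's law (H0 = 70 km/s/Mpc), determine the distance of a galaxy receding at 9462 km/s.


d = v / H0 = 9462 / 70 = 135.1714

135.1714 Mpc


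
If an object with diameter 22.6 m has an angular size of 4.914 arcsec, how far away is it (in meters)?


D = size / theta_rad, theta_rad = 4.914 * pi/(180*3600) = 2.382e-05, D = 948633.419

948633.419 m


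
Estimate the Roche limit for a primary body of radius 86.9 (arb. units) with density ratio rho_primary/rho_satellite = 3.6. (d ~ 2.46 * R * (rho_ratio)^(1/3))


d_Roche = 2.46 * 86.9 * 3.6^(1/3) = 327.6341

327.6341


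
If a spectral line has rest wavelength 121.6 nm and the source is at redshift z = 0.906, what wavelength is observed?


lam_obs = lam_emit * (1 + z) = 121.6 * (1 + 0.906) = 231.7696

231.7696 nm


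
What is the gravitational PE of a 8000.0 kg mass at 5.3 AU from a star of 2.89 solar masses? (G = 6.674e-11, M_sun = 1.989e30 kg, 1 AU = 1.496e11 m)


M = 2.89 * 1.989e30 kg = 5.74821e+30 kg; r = 5.3 AU * 1.496e11 m/AU = 7.9288e+11 m. U = -GM*m/r = -(6.674e-11 * 5.74821e+30 * 8000.0) / 7.9288e+11 = -3.871e+12

-3.871e+12 J
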